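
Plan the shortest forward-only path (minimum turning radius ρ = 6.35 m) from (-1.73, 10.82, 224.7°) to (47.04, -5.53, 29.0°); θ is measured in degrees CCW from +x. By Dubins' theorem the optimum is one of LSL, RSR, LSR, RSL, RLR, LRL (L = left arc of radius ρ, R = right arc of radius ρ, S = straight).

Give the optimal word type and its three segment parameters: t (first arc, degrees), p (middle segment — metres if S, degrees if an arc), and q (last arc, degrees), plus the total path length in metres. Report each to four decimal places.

LSL: t = 126.6349°, p = 41.7009 m, q = 37.6651°, L = 59.9100 m

Let ψ = atan2(Δy, Δx) = atan2(-16.35, 48.77) = -18.5336° be the start→goal bearing.
Normalize: d = |goal − start| / ρ = 51.437685/6.35 = 8.100423, α = (θ_start − ψ) mod 360° = 243.2336° = 4.245227 rad, β = (θ_goal − ψ) mod 360° = 47.5336° = 0.829617 rad.
Common terms: sin α = -0.892850, cos α = -0.450354, sin β = 0.737673, cos β = 0.675158, cos(α−β) = -0.962692, d² = 65.616849. Work in radians in the unit-radius frame; every candidate has L = ρ·(t + p + q).
LSL: p² = 2 + d² − 2cos(α−β) + 2d(sin α − sin β) = 43.126381; p = √p² = 6.567068; φ = atan2(cos β − cos α, d + sin α − sin β) = 0.172238 rad; t = (φ − α) mod 2π = 2.210196 rad, q = (β − φ) mod 2π = 0.657380 rad → L = 6.35·(2.210196 + 6.567068 + 0.657380) = 6.35·9.434644 = 59.909989 m
RSR: p² = 2 + d² − 2cos(α−β) + 2d(sin β − sin α) = 95.958084; p = √p² = 9.795820; φ = atan2(cos α − cos β, d − sin α + sin β) = -0.115152 rad; t = (α − φ) mod 2π = 4.360378 rad, q = (φ − β) mod 2π = 5.338416 rad → L = 6.35·(4.360378 + 9.795820 + 5.338416) = 6.35·19.494614 = 123.790801 m
LSR: p² = d² − 2 + 2cos(α−β) + 2d(sin α + sin β) = 59.177471; p = √p² = 7.692689; φ = atan2(−cos α − cos β, d + sin α + sin β) − atan2(−2, p) = 0.226069 rad; t = (φ − α) mod 2π = 2.264028 rad, q = (φ − β) mod 2π = 5.679637 rad → L = 6.35·(2.264028 + 7.692689 + 5.679637) = 6.35·15.636355 = 99.290852 m
RSL: p² = d² − 2 + 2cos(α−β) − 2d(sin α + sin β) = 64.205461; p = √p² = 8.012831; φ = atan2(cos α + cos β, d − sin α − sin β) − atan2(2, p) = -0.217378 rad; t = (α − φ) mod 2π = 4.462605 rad, q = (β − φ) mod 2π = 1.046996 rad → L = 6.35·(4.462605 + 8.012831 + 1.046996) = 6.35·13.522431 = 85.867440 m
RLR: c = (6 − d² + 2cos(α−β) + 2d(sin α − sin β))/8 = -10.994761, |c| > 1 → infeasible
LRL: c = (6 − d² + 2cos(α−β) − 2d(sin α − sin β))/8 = -4.390798, |c| > 1 → infeasible
Shortest: LSL with L = 59.909989 m ≈ 59.9100 m
Convert LSL to answer units (arcs ×180/π): t = 2.210196·180/π = 126.6349°, p = ρ·p = 6.35·6.567068 = 41.7009 m, q = 0.657380·180/π = 37.6651°, L = 59.9100 m.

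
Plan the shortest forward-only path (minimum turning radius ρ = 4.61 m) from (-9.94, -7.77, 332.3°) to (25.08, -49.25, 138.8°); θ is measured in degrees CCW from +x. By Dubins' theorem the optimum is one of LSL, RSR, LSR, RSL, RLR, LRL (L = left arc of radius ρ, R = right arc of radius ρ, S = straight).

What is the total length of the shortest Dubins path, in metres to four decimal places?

68.1733 m

Let ψ = atan2(Δy, Δx) = atan2(-41.48, 35.02) = -49.8269° be the start→goal bearing.
Normalize: d = |goal − start| / ρ = 54.286193/4.61 = 11.775747, α = (θ_start − ψ) mod 360° = 22.1269° = 0.386187 rad, β = (θ_goal − ψ) mod 360° = 188.6269° = 3.292160 rad.
Common terms: sin α = 0.376659, cos α = 0.926352, sin β = -0.149999, cos β = -0.988686, cos(α−β) = -0.972370, d² = 138.668216. Work in radians in the unit-radius frame; every candidate has L = ρ·(t + p + q).
LSL: p² = 2 + d² − 2cos(α−β) + 2d(sin α − sin β) = 155.016524; p = √p² = 12.450563; φ = atan2(cos β − cos α, d + sin α − sin β) = -0.154424 rad; t = (φ − α) mod 2π = 5.742574 rad, q = (β − φ) mod 2π = 3.446584 rad → L = 4.61·(5.742574 + 12.450563 + 3.446584) = 4.61·21.639722 = 99.759117 m
RSR: p² = 2 + d² − 2cos(α−β) + 2d(sin β − sin α) = 130.209388; p = √p² = 11.410933; φ = atan2(cos α − cos β, d − sin α + sin β) = 0.168623 rad; t = (α − φ) mod 2π = 0.217564 rad, q = (φ − β) mod 2π = 3.159648 rad → L = 4.61·(0.217564 + 11.410933 + 3.159648) = 4.61·14.788145 = 68.173348 m
LSR: p² = d² − 2 + 2cos(α−β) + 2d(sin α + sin β) = 140.061652; p = √p² = 11.834765; φ = atan2(−cos α − cos β, d + sin α + sin β) − atan2(−2, p) = 0.172605 rad; t = (φ − α) mod 2π = 6.069604 rad, q = (φ − β) mod 2π = 3.163631 rad → L = 4.61·(6.069604 + 11.834765 + 3.163631) = 4.61·21.068000 = 97.123478 m
RSL: p² = d² − 2 + 2cos(α−β) − 2d(sin α + sin β) = 129.385301; p = √p² = 11.374766; φ = atan2(cos α + cos β, d − sin α − sin β) − atan2(2, p) = -0.179446 rad; t = (α − φ) mod 2π = 0.565633 rad, q = (β − φ) mod 2π = 3.471606 rad → L = 4.61·(0.565633 + 11.374766 + 3.471606) = 4.61·15.412004 = 71.049340 m
RLR: c = (6 − d² + 2cos(α−β) + 2d(sin α − sin β))/8 = -15.276173, |c| > 1 → infeasible
LRL: c = (6 − d² + 2cos(α−β) − 2d(sin α − sin β))/8 = -18.377066, |c| > 1 → infeasible
Shortest: RSR with L = 68.173348 m ≈ 68.1733 m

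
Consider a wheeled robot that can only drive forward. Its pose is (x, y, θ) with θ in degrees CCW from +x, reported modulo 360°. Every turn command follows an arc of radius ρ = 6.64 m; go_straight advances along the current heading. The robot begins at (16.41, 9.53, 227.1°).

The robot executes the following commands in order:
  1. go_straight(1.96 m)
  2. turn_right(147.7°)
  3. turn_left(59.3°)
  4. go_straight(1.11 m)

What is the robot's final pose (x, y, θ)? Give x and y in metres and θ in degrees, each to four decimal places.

set_pose: (x, y, θ) = (16.4100, 9.5300, 227.1000°), ρ = 6.64
go_straight(1.96): x += 1.96·cos θ, y += 1.96·sin θ → (15.0758, 8.0942, 227.1000°)
turn_right(147.7°): centre at ρ to the right, rotate −147.7° → (3.6850, 13.8356, 79.4000°)
turn_left(59.3°): centre at ρ to the left, rotate +59.3° → (1.5407, 20.0455, 138.7000°)
go_straight(1.11): x += 1.11·cos θ, y += 1.11·sin θ → (0.7068, 20.7781, 138.7000°)

(0.7068, 20.7781, 138.7000°)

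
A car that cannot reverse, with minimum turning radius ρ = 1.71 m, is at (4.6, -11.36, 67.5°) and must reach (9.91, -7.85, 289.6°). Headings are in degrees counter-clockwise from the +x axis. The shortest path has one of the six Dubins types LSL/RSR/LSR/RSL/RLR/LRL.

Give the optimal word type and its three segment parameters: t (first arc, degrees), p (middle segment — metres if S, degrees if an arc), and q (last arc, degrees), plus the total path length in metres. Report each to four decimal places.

Let ψ = atan2(Δy, Δx) = atan2(3.51, 5.31) = 33.4654° be the start→goal bearing.
Normalize: d = |goal − start| / ρ = 6.365234/1.71 = 3.722359, α = (θ_start − ψ) mod 360° = 34.0346° = 0.594016 rad, β = (θ_goal − ψ) mod 360° = 256.1346° = 4.470392 rad.
Common terms: sin α = 0.559694, cos α = 0.828700, sin β = -0.970861, cos β = -0.239641, cos(α−β) = -0.741976, d² = 13.855956. Work in radians in the unit-radius frame; every candidate has L = ρ·(t + p + q).
LSL: p² = 2 + d² − 2cos(α−β) + 2d(sin α − sin β) = 28.734459; p = √p² = 5.360453; φ = atan2(cos β − cos α, d + sin α − sin β) = -0.200644 rad; t = (φ − α) mod 2π = 5.488525 rad, q = (β − φ) mod 2π = 4.671037 rad → L = 1.71·(5.488525 + 5.360453 + 4.671037) = 1.71·15.520015 = 26.539225 m
RSR: p² = 2 + d² − 2cos(α−β) + 2d(sin β − sin α) = 5.945356; p = √p² = 2.438310; φ = atan2(cos α − cos β, d − sin α + sin β) = 0.453537 rad; t = (α − φ) mod 2π = 0.140479 rad, q = (φ − β) mod 2π = 2.266330 rad → L = 1.71·(0.140479 + 2.438310 + 2.266330) = 1.71·4.845119 = 8.285154 m
LSR: p² = d² − 2 + 2cos(α−β) + 2d(sin α + sin β) = 7.310976; p = √p² = 2.703882; φ = atan2(−cos α − cos β, d + sin α + sin β) − atan2(−2, p) = 0.460805 rad; t = (φ − α) mod 2π = 6.149974 rad, q = (φ − β) mod 2π = 2.273597 rad → L = 1.71·(6.149974 + 2.703882 + 2.273597) = 1.71·11.127453 = 19.027944 m
RSL: p² = d² − 2 + 2cos(α−β) − 2d(sin α + sin β) = 13.433032; p = √p² = 3.665110; φ = atan2(cos α + cos β, d − sin α − sin β) − atan2(2, p) = -0.357971 rad; t = (α − φ) mod 2π = 0.951987 rad, q = (β − φ) mod 2π = 4.828363 rad → L = 1.71·(0.951987 + 3.665110 + 4.828363) = 1.71·9.445461 = 16.151738 m
RLR: c = (6 − d² + 2cos(α−β) + 2d(sin α − sin β))/8 = 0.256831; p = 2π − arccos c = 4.972130 rad; φ = atan2(cos α − cos β, d − sin α + sin β) = 0.453537 rad; t = (α − φ + p/2) mod 2π = 2.626544 rad, q = (α − β − t + p) mod 2π = 4.752395 rad → L = 1.71·(2.626544 + 4.972130 + 4.752395) = 1.71·12.351070 = 21.120329 m
LRL: c = (6 − d² + 2cos(α−β) − 2d(sin α − sin β))/8 = -2.591807, |c| > 1 → infeasible
Shortest: RSR with L = 8.285154 m ≈ 8.2852 m
Convert RSR to answer units (arcs ×180/π): t = 0.140479·180/π = 8.0488°, p = ρ·p = 1.71·2.438310 = 4.1695 m, q = 2.266330·180/π = 129.8512°, L = 8.2852 m.

RSR: t = 8.0488°, p = 4.1695 m, q = 129.8512°, L = 8.2852 m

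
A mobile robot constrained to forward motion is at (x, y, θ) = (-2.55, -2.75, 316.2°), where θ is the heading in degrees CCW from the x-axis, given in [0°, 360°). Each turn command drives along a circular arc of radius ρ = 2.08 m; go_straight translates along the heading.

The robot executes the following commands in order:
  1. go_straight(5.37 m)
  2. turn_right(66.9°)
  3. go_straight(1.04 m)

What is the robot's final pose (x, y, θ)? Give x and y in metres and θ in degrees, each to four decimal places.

(1.4643, -9.6762, 249.3000°)

set_pose: (x, y, θ) = (-2.5500, -2.7500, 316.2000°), ρ = 2.08
go_straight(5.37): x += 5.37·cos θ, y += 5.37·sin θ → (1.3259, -6.4668, 316.2000°)
turn_right(66.9°): centre at ρ to the right, rotate −66.9° → (1.8319, -8.7033, 249.3000°)
go_straight(1.04): x += 1.04·cos θ, y += 1.04·sin θ → (1.4643, -9.6762, 249.3000°)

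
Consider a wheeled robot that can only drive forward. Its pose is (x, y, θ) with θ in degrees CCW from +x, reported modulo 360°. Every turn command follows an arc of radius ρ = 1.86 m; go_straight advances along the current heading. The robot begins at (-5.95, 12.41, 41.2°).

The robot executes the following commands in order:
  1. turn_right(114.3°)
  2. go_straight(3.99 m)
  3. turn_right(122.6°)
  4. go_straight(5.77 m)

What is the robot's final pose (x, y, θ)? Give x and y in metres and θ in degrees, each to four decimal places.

set_pose: (x, y, θ) = (-5.9500, 12.4100, 41.2000°), ρ = 1.86
turn_right(114.3°): centre at ρ to the right, rotate −114.3° → (-2.9452, 11.5512, -73.1000° ≡ 286.9000°)
go_straight(3.99): x += 3.99·cos θ, y += 3.99·sin θ → (-1.7853, 7.7335, 286.9000°)
turn_right(122.6°): centre at ρ to the right, rotate −122.6° → (-4.0683, 5.4022, 164.3000°)
go_straight(5.77): x += 5.77·cos θ, y += 5.77·sin θ → (-9.6230, 6.9636, 164.3000°)

(-9.6230, 6.9636, 164.3000°)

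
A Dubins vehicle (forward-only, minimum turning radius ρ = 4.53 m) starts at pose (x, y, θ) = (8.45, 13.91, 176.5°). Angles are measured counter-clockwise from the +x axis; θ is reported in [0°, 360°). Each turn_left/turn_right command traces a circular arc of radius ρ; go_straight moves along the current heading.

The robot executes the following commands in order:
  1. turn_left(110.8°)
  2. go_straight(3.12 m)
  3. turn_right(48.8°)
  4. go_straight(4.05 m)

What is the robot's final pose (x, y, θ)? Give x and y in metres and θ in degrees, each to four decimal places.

(2.1975, -2.1047, 238.5000°)

set_pose: (x, y, θ) = (8.4500, 13.9100, 176.5000°), ρ = 4.53
turn_left(110.8°): centre at ρ to the left, rotate +110.8° → (3.8484, 8.0413, 287.3000°)
go_straight(3.12): x += 3.12·cos θ, y += 3.12·sin θ → (4.7762, 5.0625, 287.3000°)
turn_right(48.8°): centre at ρ to the right, rotate −48.8° → (4.3136, 1.3485, 238.5000°)
go_straight(4.05): x += 4.05·cos θ, y += 4.05·sin θ → (2.1975, -2.1047, 238.5000°)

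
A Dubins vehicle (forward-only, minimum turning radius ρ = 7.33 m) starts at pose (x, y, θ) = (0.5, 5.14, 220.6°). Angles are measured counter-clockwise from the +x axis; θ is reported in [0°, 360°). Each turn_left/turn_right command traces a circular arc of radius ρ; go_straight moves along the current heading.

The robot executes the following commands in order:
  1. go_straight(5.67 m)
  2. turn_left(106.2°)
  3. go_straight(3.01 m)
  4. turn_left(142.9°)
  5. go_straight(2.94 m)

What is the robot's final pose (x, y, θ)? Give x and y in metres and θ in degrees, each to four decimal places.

set_pose: (x, y, θ) = (0.5000, 5.1400, 220.6000°), ρ = 7.33
go_straight(5.67): x += 5.67·cos θ, y += 5.67·sin θ → (-3.8051, 1.4501, 220.6000°)
turn_left(106.2°): centre at ρ to the left, rotate +106.2° → (-3.0485, -10.2488, 326.8000°)
go_straight(3.01): x += 3.01·cos θ, y += 3.01·sin θ → (-0.5299, -11.8970, 326.8000°)
turn_left(142.9°): centre at ρ to the left, rotate +142.9° → (10.3847, -3.2926, 469.7000° ≡ 109.7000°)
go_straight(2.94): x += 2.94·cos θ, y += 2.94·sin θ → (9.3937, -0.5247, 109.7000°)

(9.3937, -0.5247, 109.7000°)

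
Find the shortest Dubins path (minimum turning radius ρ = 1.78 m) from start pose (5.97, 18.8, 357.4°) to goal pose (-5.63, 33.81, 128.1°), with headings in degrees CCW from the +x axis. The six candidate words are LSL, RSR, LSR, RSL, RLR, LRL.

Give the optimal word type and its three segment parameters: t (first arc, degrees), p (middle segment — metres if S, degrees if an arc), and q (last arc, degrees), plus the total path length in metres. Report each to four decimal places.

LSR: t = 139.9001°, p = 17.2730 m, q = 9.2001°, L = 21.9051 m

Let ψ = atan2(Δy, Δx) = atan2(15.01, -11.60) = 127.6975° be the start→goal bearing.
Normalize: d = |goal − start| / ρ = 18.969979/1.78 = 10.657292, α = (θ_start − ψ) mod 360° = 229.7025° = 4.009065 rad, β = (θ_goal − ψ) mod 360° = 0.4025° = 0.007025 rad.
Common terms: sin α = -0.762697, cos α = -0.646756, sin β = 0.007025, cos β = 0.999975, cos(α−β) = -0.652098, d² = 113.577863. Work in radians in the unit-radius frame; every candidate has L = ρ·(t + p + q).
LSL: p² = 2 + d² − 2cos(α−β) + 2d(sin α − sin β) = 100.475768; p = √p² = 10.023760; φ = atan2(cos β − cos α, d + sin α − sin β) = 0.165031 rad; t = (φ − α) mod 2π = 2.439151 rad, q = (β − φ) mod 2π = 6.125179 rad → L = 1.78·(2.439151 + 10.023760 + 6.125179) = 1.78·18.588091 = 33.086802 m
RSR: p² = 2 + d² − 2cos(α−β) + 2d(sin β − sin α) = 133.288351; p = √p² = 11.545057; φ = atan2(cos α − cos β, d − sin α + sin β) = -0.143123 rad; t = (α − φ) mod 2π = 4.152188 rad, q = (φ − β) mod 2π = 6.133037 rad → L = 1.78·(4.152188 + 11.545057 + 6.133037) = 1.78·21.830283 = 38.857903 m
LSR: p² = d² − 2 + 2cos(α−β) + 2d(sin α + sin β) = 94.166840; p = √p² = 9.703960; φ = atan2(−cos α − cos β, d + sin α + sin β) − atan2(−2, p) = 0.167598 rad; t = (φ − α) mod 2π = 2.441718 rad, q = (φ − β) mod 2π = 0.160573 rad → L = 1.78·(2.441718 + 9.703960 + 0.160573) = 1.78·12.306251 = 21.905126 m
RSL: p² = d² − 2 + 2cos(α−β) − 2d(sin α + sin β) = 126.380492; p = √p² = 11.241908; φ = atan2(cos α + cos β, d − sin α − sin β) − atan2(2, p) = -0.145125 rad; t = (α − φ) mod 2π = 4.154190 rad, q = (β − φ) mod 2π = 0.152150 rad → L = 1.78·(4.154190 + 11.241908 + 0.152150) = 1.78·15.548247 = 27.675880 m
RLR: c = (6 − d² + 2cos(α−β) + 2d(sin α − sin β))/8 = -15.661044, |c| > 1 → infeasible
LRL: c = (6 − d² + 2cos(α−β) − 2d(sin α − sin β))/8 = -11.559471, |c| > 1 → infeasible
Shortest: LSR with L = 21.905126 m ≈ 21.9051 m
Convert LSR to answer units (arcs ×180/π): t = 2.441718·180/π = 139.9001°, p = ρ·p = 1.78·9.703960 = 17.2730 m, q = 0.160573·180/π = 9.2001°, L = 21.9051 m.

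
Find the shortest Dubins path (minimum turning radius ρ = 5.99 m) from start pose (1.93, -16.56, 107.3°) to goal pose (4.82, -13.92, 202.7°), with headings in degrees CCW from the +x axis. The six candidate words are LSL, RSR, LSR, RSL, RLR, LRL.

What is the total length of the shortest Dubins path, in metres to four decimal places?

Let ψ = atan2(Δy, Δx) = atan2(2.64, 2.89) = 42.4115° be the start→goal bearing.
Normalize: d = |goal − start| / ρ = 3.914294/5.99 = 0.653472, α = (θ_start − ψ) mod 360° = 64.8885° = 1.132517 rad, β = (θ_goal − ψ) mod 360° = 160.2885° = 2.797561 rad.
Common terms: sin α = 0.905483, cos α = 0.424382, sin β = 0.337285, cos β = -0.941403, cos(α−β) = -0.094108, d² = 0.427025. Work in radians in the unit-radius frame; every candidate has L = ρ·(t + p + q).
LSL: p² = 2 + d² − 2cos(α−β) + 2d(sin α − sin β) = 3.357845; p = √p² = 1.832442; φ = atan2(cos β − cos α, d + sin α − sin β) = -0.841038 rad; t = (φ − α) mod 2π = 4.309630 rad, q = (β − φ) mod 2π = 3.638599 rad → L = 5.99·(4.309630 + 1.832442 + 3.638599) = 5.99·9.780672 = 58.586223 m
RSR: p² = 2 + d² − 2cos(α−β) + 2d(sin β − sin α) = 1.872639; p = √p² = 1.368444; φ = atan2(cos α − cos β, d − sin α + sin β) = 1.508442 rad; t = (α − φ) mod 2π = 5.907261 rad, q = (φ − β) mod 2π = 4.994066 rad → L = 5.99·(5.907261 + 1.368444 + 4.994066) = 5.99·12.269770 = 73.495924 m
LSR: p² = d² − 2 + 2cos(α−β) + 2d(sin α + sin β) = -0.136964 < 0 → infeasible
RSL: p² = d² − 2 + 2cos(α−β) − 2d(sin α + sin β) = -3.385419 < 0 → infeasible
RLR: c = (6 − d² + 2cos(α−β) + 2d(sin α − sin β))/8 = 0.765920; p = 2π − arccos c = 5.584860 rad; φ = atan2(cos α − cos β, d − sin α + sin β) = 1.508442 rad; t = (α − φ + p/2) mod 2π = 2.416505 rad, q = (α − β − t + p) mod 2π = 1.503311 rad → L = 5.99·(2.416505 + 5.584860 + 1.503311) = 5.99·9.504677 = 56.933012 m
LRL: c = (6 − d² + 2cos(α−β) − 2d(sin α − sin β))/8 = 0.580269; p = 2π − arccos c = 5.331448 rad; φ = atan2(cos β − cos α, d + sin α − sin β) = -0.841038 rad; t = (φ − α + p/2) mod 2π = 0.692169 rad, q = (β − α − t + p) mod 2π = 0.021138 rad → L = 5.99·(0.692169 + 5.331448 + 0.021138) = 5.99·6.044756 = 36.208086 m
Shortest: LRL with L = 36.208086 m ≈ 36.2081 m

36.2081 m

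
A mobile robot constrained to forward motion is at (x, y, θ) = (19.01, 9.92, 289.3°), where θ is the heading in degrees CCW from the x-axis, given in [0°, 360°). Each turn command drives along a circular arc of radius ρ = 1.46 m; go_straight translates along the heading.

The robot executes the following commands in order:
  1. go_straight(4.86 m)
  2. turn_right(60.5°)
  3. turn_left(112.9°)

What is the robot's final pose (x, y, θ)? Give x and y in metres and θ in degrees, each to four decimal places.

set_pose: (x, y, θ) = (19.0100, 9.9200, 289.3000°), ρ = 1.46
go_straight(4.86): x += 4.86·cos θ, y += 4.86·sin θ → (20.6163, 5.3331, 289.3000°)
turn_right(60.5°): centre at ρ to the right, rotate −60.5° → (20.3369, 3.8889, 228.8000°)
turn_left(112.9°): centre at ρ to the left, rotate +112.9° → (20.9770, 1.5410, 341.7000°)

(20.9770, 1.5410, 341.7000°)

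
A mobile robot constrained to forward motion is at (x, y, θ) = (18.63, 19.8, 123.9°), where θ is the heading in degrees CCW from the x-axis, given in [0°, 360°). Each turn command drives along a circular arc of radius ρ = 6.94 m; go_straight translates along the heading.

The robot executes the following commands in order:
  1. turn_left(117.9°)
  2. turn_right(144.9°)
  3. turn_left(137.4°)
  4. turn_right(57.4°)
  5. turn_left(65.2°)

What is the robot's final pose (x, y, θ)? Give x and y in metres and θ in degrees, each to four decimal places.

set_pose: (x, y, θ) = (18.6300, 19.8000, 123.9000°), ρ = 6.94
turn_left(117.9°): centre at ρ to the left, rotate +117.9° → (6.7535, 19.2088, 241.8000°)
turn_right(144.9°): centre at ρ to the right, rotate −144.9° → (-6.2525, 21.6545, 96.9000°)
turn_left(137.4°): centre at ρ to the left, rotate +137.4° → (-18.7781, 24.8705, 234.3000°)
turn_right(57.4°): centre at ρ to the right, rotate −57.4° → (-24.7893, 21.9905, 176.9000°)
turn_left(65.2°): centre at ρ to the left, rotate +65.2° → (-31.2979, 18.3081, 242.1000°)

(-31.2979, 18.3081, 242.1000°)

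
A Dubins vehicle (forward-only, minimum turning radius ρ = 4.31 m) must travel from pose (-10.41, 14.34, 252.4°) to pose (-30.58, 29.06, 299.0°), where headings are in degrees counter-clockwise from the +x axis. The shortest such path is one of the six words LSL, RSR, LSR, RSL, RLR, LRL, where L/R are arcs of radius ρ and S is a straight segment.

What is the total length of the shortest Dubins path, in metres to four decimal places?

43.8568 m

Let ψ = atan2(Δy, Δx) = atan2(14.72, -20.17) = 143.8782° be the start→goal bearing.
Normalize: d = |goal − start| / ρ = 24.970128/4.31 = 5.793533, α = (θ_start − ψ) mod 360° = 108.5218° = 1.894064 rad, β = (θ_goal − ψ) mod 360° = 155.1218° = 2.707387 rad.
Common terms: sin α = 0.948203, cos α = -0.317666, sin β = 0.420690, cos β = -0.907204, cos(α−β) = 0.687088, d² = 33.565027. Work in radians in the unit-radius frame; every candidate has L = ρ·(t + p + q).
LSL: p² = 2 + d² − 2cos(α−β) + 2d(sin α − sin β) = 40.303176; p = √p² = 6.348478; φ = atan2(cos β − cos α, d + sin α − sin β) = -0.092997 rad; t = (φ − α) mod 2π = 4.296125 rad, q = (β − φ) mod 2π = 2.800384 rad → L = 4.31·(4.296125 + 6.348478 + 2.800384) = 4.31·13.444987 = 57.947894 m
RSR: p² = 2 + d² − 2cos(α−β) + 2d(sin β − sin α) = 28.078528; p = √p² = 5.298918; φ = atan2(cos α − cos β, d − sin α + sin β) = 0.111487 rad; t = (α − φ) mod 2π = 1.782576 rad, q = (φ − β) mod 2π = 3.687286 rad → L = 4.31·(1.782576 + 5.298918 + 3.687286) = 4.31·10.768779 = 46.413440 m
LSR: p² = d² − 2 + 2cos(α−β) + 2d(sin α + sin β) = 48.800651; p = √p² = 6.985746; φ = atan2(−cos α − cos β, d + sin α + sin β) − atan2(−2, p) = 0.448213 rad; t = (φ − α) mod 2π = 4.837335 rad, q = (φ − β) mod 2π = 4.024012 rad → L = 4.31·(4.837335 + 6.985746 + 4.024012) = 4.31·15.847093 = 68.300972 m
RSL: p² = d² − 2 + 2cos(α−β) − 2d(sin α + sin β) = 17.077753; p = √p² = 4.132524; φ = atan2(cos α + cos β, d − sin α − sin β) − atan2(2, p) = -0.720804 rad; t = (α − φ) mod 2π = 2.614868 rad, q = (β − φ) mod 2π = 3.428191 rad → L = 4.31·(2.614868 + 4.132524 + 3.428191) = 4.31·10.175583 = 43.856763 m
RLR: c = (6 − d² + 2cos(α−β) + 2d(sin α − sin β))/8 = -2.509816, |c| > 1 → infeasible
LRL: c = (6 − d² + 2cos(α−β) − 2d(sin α − sin β))/8 = -4.037897, |c| > 1 → infeasible
Shortest: RSL with L = 43.856763 m ≈ 43.8568 m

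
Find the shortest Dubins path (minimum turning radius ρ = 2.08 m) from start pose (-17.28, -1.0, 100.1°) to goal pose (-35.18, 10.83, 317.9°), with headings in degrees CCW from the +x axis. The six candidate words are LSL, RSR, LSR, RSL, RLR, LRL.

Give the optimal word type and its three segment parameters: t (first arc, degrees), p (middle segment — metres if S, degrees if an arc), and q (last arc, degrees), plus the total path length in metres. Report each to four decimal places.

LSL: t = 36.3621°, p = 19.9439 m, q = 181.4379°, L = 27.8507 m

Let ψ = atan2(Δy, Δx) = atan2(11.83, -17.90) = 146.5395° be the start→goal bearing.
Normalize: d = |goal − start| / ρ = 21.455976/2.08 = 10.315373, α = (θ_start − ψ) mod 360° = 313.5605° = 5.472663 rad, β = (θ_goal − ψ) mod 360° = 171.3605° = 2.990804 rad.
Common terms: sin α = -0.724647, cos α = 0.689120, sin β = 0.150217, cos β = -0.988653, cos(α−β) = -0.790155, d² = 106.406920. Work in radians in the unit-radius frame; every candidate has L = ρ·(t + p + q).
LSL: p² = 2 + d² − 2cos(α−β) + 2d(sin α − sin β) = 91.938114; p = √p² = 9.588436; φ = atan2(cos β − cos α, d + sin α − sin β) = -0.175884 rad; t = (φ − α) mod 2π = 0.634638 rad, q = (β − φ) mod 2π = 3.166689 rad → L = 2.08·(0.634638 + 9.588436 + 3.166689) = 2.08·13.389764 = 27.850708 m
RSR: p² = 2 + d² − 2cos(α−β) + 2d(sin β − sin α) = 128.036347; p = √p² = 11.315315; φ = atan2(cos α − cos β, d − sin α + sin β) = 0.148823 rad; t = (α − φ) mod 2π = 5.323839 rad, q = (φ − β) mod 2π = 3.441204 rad → L = 2.08·(5.323839 + 11.315315 + 3.441204) = 2.08·20.080358 = 41.767145 m
LSR: p² = d² − 2 + 2cos(α−β) + 2d(sin α + sin β) = 90.975691; p = √p² = 9.538118; φ = atan2(−cos α − cos β, d + sin α + sin β) − atan2(−2, p) = 0.237431 rad; t = (φ − α) mod 2π = 1.047953 rad, q = (φ − β) mod 2π = 3.529812 rad → L = 2.08·(1.047953 + 9.538118 + 3.529812) = 2.08·14.115883 = 29.361036 m
RSL: p² = d² − 2 + 2cos(α−β) − 2d(sin α + sin β) = 114.677530; p = √p² = 10.708759; φ = atan2(cos α + cos β, d − sin α − sin β) − atan2(2, p) = -0.212135 rad; t = (α − φ) mod 2π = 5.684797 rad, q = (β − φ) mod 2π = 3.202939 rad → L = 2.08·(5.684797 + 10.708759 + 3.202939) = 2.08·19.596496 = 40.760712 m
RLR: c = (6 − d² + 2cos(α−β) + 2d(sin α − sin β))/8 = -15.004543, |c| > 1 → infeasible
LRL: c = (6 − d² + 2cos(α−β) − 2d(sin α − sin β))/8 = -10.492264, |c| > 1 → infeasible
Shortest: LSL with L = 27.850708 m ≈ 27.8507 m
Convert LSL to answer units (arcs ×180/π): t = 0.634638·180/π = 36.3621°, p = ρ·p = 2.08·9.588436 = 19.9439 m, q = 3.166689·180/π = 181.4379°, L = 27.8507 m.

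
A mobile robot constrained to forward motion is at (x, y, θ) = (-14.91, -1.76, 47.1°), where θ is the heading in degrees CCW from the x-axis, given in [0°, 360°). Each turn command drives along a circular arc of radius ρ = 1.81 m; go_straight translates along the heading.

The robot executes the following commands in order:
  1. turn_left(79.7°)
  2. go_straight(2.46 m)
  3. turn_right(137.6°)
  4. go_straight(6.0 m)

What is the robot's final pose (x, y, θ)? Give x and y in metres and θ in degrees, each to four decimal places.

set_pose: (x, y, θ) = (-14.9100, -1.7600, 47.1000°), ρ = 1.81
turn_left(79.7°): centre at ρ to the left, rotate +79.7° → (-14.7866, 0.5563, 126.8000°)
go_straight(2.46): x += 2.46·cos θ, y += 2.46·sin θ → (-16.2602, 2.5261, 126.8000°)
turn_right(137.6°): centre at ρ to the right, rotate −137.6° → (-14.4717, 5.3883, -10.8000° ≡ 349.2000°)
go_straight(6.0): x += 6.0·cos θ, y += 6.0·sin θ → (-8.5780, 4.2640, 349.2000°)

(-8.5780, 4.2640, 349.2000°)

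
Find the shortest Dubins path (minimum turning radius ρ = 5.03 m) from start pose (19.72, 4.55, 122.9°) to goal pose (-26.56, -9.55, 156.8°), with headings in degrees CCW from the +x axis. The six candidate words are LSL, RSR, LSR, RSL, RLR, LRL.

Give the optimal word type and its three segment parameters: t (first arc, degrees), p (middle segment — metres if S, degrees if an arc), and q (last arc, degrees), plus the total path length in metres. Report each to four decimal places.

LSR: t = 80.9856°, p = 39.3739 m, q = 47.0856°, L = 50.6173 m

Let ψ = atan2(Δy, Δx) = atan2(-14.10, -46.28) = -163.0557° be the start→goal bearing.
Normalize: d = |goal − start| / ρ = 48.380248/5.03 = 9.618340, α = (θ_start − ψ) mod 360° = 285.9557° = 4.990869 rad, β = (θ_goal − ψ) mod 360° = 319.8557° = 5.582536 rad.
Common terms: sin α = -0.961474, cos α = 0.274895, sin β = -0.644714, cos β = 0.764424, cos(α−β) = 0.830012, d² = 92.512456. Work in radians in the unit-radius frame; every candidate has L = ρ·(t + p + q).
LSL: p² = 2 + d² − 2cos(α−β) + 2d(sin α − sin β) = 86.759021; p = √p² = 9.314452; φ = atan2(cos β − cos α, d + sin α − sin β) = 0.052580 rad; t = (φ − α) mod 2π = 1.344896 rad, q = (β − φ) mod 2π = 5.529956 rad → L = 5.03·(1.344896 + 9.314452 + 5.529956) = 5.03·16.189304 = 81.432200 m
RSR: p² = 2 + d² − 2cos(α−β) + 2d(sin β − sin α) = 98.945842; p = √p² = 9.947152; φ = atan2(cos α − cos β, d − sin α + sin β) = -0.049233 rad; t = (α − φ) mod 2π = 5.040102 rad, q = (φ − β) mod 2π = 0.651417 rad → L = 5.03·(5.040102 + 9.947152 + 0.651417) = 5.03·15.638671 = 78.662516 m
LSR: p² = d² − 2 + 2cos(α−β) + 2d(sin α + sin β) = 61.274744; p = √p² = 7.827819; φ = atan2(−cos α − cos β, d + sin α + sin β) − atan2(−2, p) = 0.121150 rad; t = (φ − α) mod 2π = 1.413466 rad, q = (φ − β) mod 2π = 0.821800 rad → L = 5.03·(1.413466 + 7.827819 + 0.821800) = 5.03·10.063084 = 50.617314 m
RSL: p² = d² − 2 + 2cos(α−β) − 2d(sin α + sin β) = 123.070217; p = √p² = 11.093702; φ = atan2(cos α + cos β, d − sin α − sin β) − atan2(2, p) = -0.086036 rad; t = (α − φ) mod 2π = 5.076905 rad, q = (β − φ) mod 2π = 5.668572 rad → L = 5.03·(5.076905 + 11.093702 + 5.668572) = 5.03·21.839179 = 109.851071 m
RLR: c = (6 − d² + 2cos(α−β) + 2d(sin α − sin β))/8 = -11.368230, |c| > 1 → infeasible
LRL: c = (6 − d² + 2cos(α−β) − 2d(sin α − sin β))/8 = -9.844878, |c| > 1 → infeasible
Shortest: LSR with L = 50.617314 m ≈ 50.6173 m
Convert LSR to answer units (arcs ×180/π): t = 1.413466·180/π = 80.9856°, p = ρ·p = 5.03·7.827819 = 39.3739 m, q = 0.821800·180/π = 47.0856°, L = 50.6173 m.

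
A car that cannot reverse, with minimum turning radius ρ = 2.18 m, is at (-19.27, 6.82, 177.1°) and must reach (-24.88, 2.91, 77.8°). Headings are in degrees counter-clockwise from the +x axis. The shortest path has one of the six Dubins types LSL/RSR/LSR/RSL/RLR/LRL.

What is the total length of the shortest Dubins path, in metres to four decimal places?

Let ψ = atan2(Δy, Δx) = atan2(-3.91, -5.61) = -145.1247° be the start→goal bearing.
Normalize: d = |goal − start| / ρ = 6.838143/2.18 = 3.136763, α = (θ_start − ψ) mod 360° = 322.2247° = 5.623881 rad, β = (θ_goal − ψ) mod 360° = 222.9247° = 3.890770 rad.
Common terms: sin α = -0.612567, cos α = 0.790419, sin β = -0.681036, cos β = -0.732250, cos(α−β) = -0.161604, d² = 9.839281. Work in radians in the unit-radius frame; every candidate has L = ρ·(t + p + q).
LSL: p² = 2 + d² − 2cos(α−β) + 2d(sin α − sin β) = 12.592034; p = √p² = 3.548526; φ = atan2(cos β − cos α, d + sin α − sin β) = -0.443495 rad; t = (φ − α) mod 2π = 0.215809 rad, q = (β − φ) mod 2π = 4.334264 rad → L = 2.18·(0.215809 + 3.548526 + 4.334264) = 2.18·8.098599 = 17.654946 m
RSR: p² = 2 + d² − 2cos(α−β) + 2d(sin β − sin α) = 11.732944; p = √p² = 3.425338; φ = atan2(cos α − cos β, d − sin α + sin β) = 0.460650 rad; t = (α − φ) mod 2π = 5.163231 rad, q = (φ − β) mod 2π = 2.853066 rad → L = 2.18·(5.163231 + 3.425338 + 2.853066) = 2.18·11.441636 = 24.942766 m
LSR: p² = d² − 2 + 2cos(α−β) + 2d(sin α + sin β) = -0.599378 < 0 → infeasible
RSL: p² = d² − 2 + 2cos(α−β) − 2d(sin α + sin β) = 15.631525; p = √p² = 3.953672; φ = atan2(cos α + cos β, d − sin α − sin β) − atan2(2, p) = -0.455195 rad; t = (α − φ) mod 2π = 6.079076 rad, q = (β − φ) mod 2π = 4.345964 rad → L = 2.18·(6.079076 + 3.953672 + 4.345964) = 2.18·14.378713 = 31.345594 m
RLR: c = (6 − d² + 2cos(α−β) + 2d(sin α − sin β))/8 = -0.466618; p = 2π − arccos c = 4.226926 rad; φ = atan2(cos α − cos β, d − sin α + sin β) = 0.460650 rad; t = (α − φ + p/2) mod 2π = 0.993509 rad, q = (α − β − t + p) mod 2π = 4.966529 rad → L = 2.18·(0.993509 + 4.226926 + 4.966529) = 2.18·10.186964 = 22.207581 m
LRL: c = (6 − d² + 2cos(α−β) − 2d(sin α − sin β))/8 = -0.574004; p = 2π − arccos c = 4.101001 rad; φ = atan2(cos β − cos α, d + sin α − sin β) = -0.443495 rad; t = (φ − α + p/2) mod 2π = 2.266310 rad, q = (β − α − t + p) mod 2π = 0.101580 rad → L = 2.18·(2.266310 + 4.101001 + 0.101580) = 2.18·6.468891 = 14.102182 m
Shortest: LRL with L = 14.102182 m ≈ 14.1022 m

14.1022 m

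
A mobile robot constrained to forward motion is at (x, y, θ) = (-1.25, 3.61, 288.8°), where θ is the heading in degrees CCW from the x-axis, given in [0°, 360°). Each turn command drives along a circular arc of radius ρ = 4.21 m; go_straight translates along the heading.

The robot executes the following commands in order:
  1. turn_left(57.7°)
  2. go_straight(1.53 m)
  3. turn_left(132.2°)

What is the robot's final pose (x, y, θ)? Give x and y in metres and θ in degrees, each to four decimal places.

(7.9159, 6.6313, 118.7000°)

set_pose: (x, y, θ) = (-1.2500, 3.6100, 288.8000°), ρ = 4.21
turn_left(57.7°): centre at ρ to the left, rotate +57.7° → (1.7526, 0.8731, 346.5000°)
go_straight(1.53): x += 1.53·cos θ, y += 1.53·sin θ → (3.2403, 0.5159, 346.5000°)
turn_left(132.2°): centre at ρ to the left, rotate +132.2° → (7.9159, 6.6313, 478.7000° ≡ 118.7000°)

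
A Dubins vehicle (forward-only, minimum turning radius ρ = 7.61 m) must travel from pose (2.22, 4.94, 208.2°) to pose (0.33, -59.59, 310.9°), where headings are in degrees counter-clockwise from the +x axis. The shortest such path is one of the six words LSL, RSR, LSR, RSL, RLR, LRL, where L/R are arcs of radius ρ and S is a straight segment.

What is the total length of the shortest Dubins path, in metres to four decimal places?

Let ψ = atan2(Δy, Δx) = atan2(-64.53, -1.89) = -91.6776° be the start→goal bearing.
Normalize: d = |goal − start| / ρ = 64.557672/7.61 = 8.483268, α = (θ_start − ψ) mod 360° = 299.8776° = 5.233852 rad, β = (θ_goal − ψ) mod 360° = 42.5776° = 0.743120 rad.
Common terms: sin α = -0.867091, cos α = 0.498149, sin β = 0.676589, cos β = 0.736361, cos(α−β) = -0.219846, d² = 71.965841. Work in radians in the unit-radius frame; every candidate has L = ρ·(t + p + q).
LSL: p² = 2 + d² − 2cos(α−β) + 2d(sin α − sin β) = 48.214633; p = √p² = 6.943676; φ = atan2(cos β − cos α, d + sin α − sin β) = 0.034313 rad; t = (φ − α) mod 2π = 1.083646 rad, q = (β − φ) mod 2π = 0.708807 rad → L = 7.61·(1.083646 + 6.943676 + 0.708807) = 7.61·8.736129 = 66.481941 m
RSR: p² = 2 + d² − 2cos(α−β) + 2d(sin β − sin α) = 100.596435; p = √p² = 10.029777; φ = atan2(cos α − cos β, d − sin α + sin β) = -0.023753 rad; t = (α − φ) mod 2π = 5.257605 rad, q = (φ − β) mod 2π = 5.516313 rad → L = 7.61·(5.257605 + 10.029777 + 5.516313) = 7.61·20.803695 = 158.316118 m
LSR: p² = d² − 2 + 2cos(α−β) + 2d(sin α + sin β) = 66.293980; p = √p² = 8.142112; φ = atan2(−cos α − cos β, d + sin α + sin β) − atan2(−2, p) = 0.093087 rad; t = (φ − α) mod 2π = 1.142420 rad, q = (φ − β) mod 2π = 5.633152 rad → L = 7.61·(1.142420 + 8.142112 + 5.633152) = 7.61·14.917684 = 113.523575 m
RSL: p² = d² − 2 + 2cos(α−β) − 2d(sin α + sin β) = 72.758318; p = √p² = 8.529849; φ = atan2(cos α + cos β, d − sin α − sin β) − atan2(2, p) = -0.088933 rad; t = (α − φ) mod 2π = 5.322785 rad, q = (β − φ) mod 2π = 0.832053 rad → L = 7.61·(5.322785 + 8.529849 + 0.832053) = 7.61·14.684687 = 111.750467 m
RLR: c = (6 − d² + 2cos(α−β) + 2d(sin α − sin β))/8 = -11.574554, |c| > 1 → infeasible
LRL: c = (6 − d² + 2cos(α−β) − 2d(sin α − sin β))/8 = -5.026829, |c| > 1 → infeasible
Shortest: LSL with L = 66.481941 m ≈ 66.4819 m

66.4819 m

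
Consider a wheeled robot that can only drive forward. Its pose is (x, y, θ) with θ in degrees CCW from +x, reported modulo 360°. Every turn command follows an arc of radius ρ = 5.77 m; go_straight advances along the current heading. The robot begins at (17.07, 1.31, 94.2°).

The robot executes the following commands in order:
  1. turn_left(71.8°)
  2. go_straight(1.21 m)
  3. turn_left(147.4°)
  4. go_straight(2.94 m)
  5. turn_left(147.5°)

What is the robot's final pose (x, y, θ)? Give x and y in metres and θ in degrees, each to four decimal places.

set_pose: (x, y, θ) = (17.0700, 1.3100, 94.2000°), ρ = 5.77
turn_left(71.8°): centre at ρ to the left, rotate +71.8° → (12.7114, 6.4860, 166.0000°)
go_straight(1.21): x += 1.21·cos θ, y += 1.21·sin θ → (11.5373, 6.7787, 166.0000°)
turn_left(147.4°): centre at ρ to the left, rotate +147.4° → (5.9491, -2.7844, 313.4000°)
go_straight(2.94): x += 2.94·cos θ, y += 2.94·sin θ → (7.9691, -4.9205, 313.4000°)
turn_left(147.5°): centre at ρ to the left, rotate +147.5° → (17.8274, 0.1351, 460.9000° ≡ 100.9000°)

(17.8274, 0.1351, 100.9000°)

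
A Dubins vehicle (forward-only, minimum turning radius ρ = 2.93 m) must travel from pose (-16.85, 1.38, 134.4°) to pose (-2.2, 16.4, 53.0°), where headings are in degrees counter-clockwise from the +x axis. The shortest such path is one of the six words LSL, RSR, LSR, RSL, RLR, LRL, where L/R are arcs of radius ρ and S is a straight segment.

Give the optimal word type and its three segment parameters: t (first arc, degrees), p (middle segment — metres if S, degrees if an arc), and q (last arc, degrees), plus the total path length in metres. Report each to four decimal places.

RSL: t = 98.2162°, p = 16.9443 m, q = 16.8162°, L = 22.8268 m

Let ψ = atan2(Δy, Δx) = atan2(15.02, 14.65) = 45.7145° be the start→goal bearing.
Normalize: d = |goal − start| / ρ = 20.981489/2.93 = 7.160918, α = (θ_start − ψ) mod 360° = 88.6855° = 1.547854 rad, β = (θ_goal − ψ) mod 360° = 7.2855° = 0.127156 rad.
Common terms: sin α = 0.999737, cos α = 0.022940, sin β = 0.126814, cos β = 0.991927, cos(α−β) = 0.149535, d² = 51.278745. Work in radians in the unit-radius frame; every candidate has L = ρ·(t + p + q).
LSL: p² = 2 + d² − 2cos(α−β) + 2d(sin α − sin β) = 65.481531; p = √p² = 8.092066; φ = atan2(cos β − cos α, d + sin α − sin β) = 0.120033 rad; t = (φ − α) mod 2π = 4.855364 rad, q = (β − φ) mod 2π = 0.007123 rad → L = 2.93·(4.855364 + 8.092066 + 0.007123) = 2.93·12.954553 = 37.956841 m
RSR: p² = 2 + d² − 2cos(α−β) + 2d(sin β − sin α) = 40.477818; p = √p² = 6.362218; φ = atan2(cos α − cos β, d − sin α + sin β) = -0.152898 rad; t = (α − φ) mod 2π = 1.700753 rad, q = (φ − β) mod 2π = 6.003131 rad → L = 2.93·(1.700753 + 6.362218 + 6.003131) = 2.93·14.066101 = 41.213677 m
LSR: p² = d² − 2 + 2cos(α−β) + 2d(sin α + sin β) = 65.712094; p = √p² = 8.106300; φ = atan2(−cos α − cos β, d + sin α + sin β) − atan2(−2, p) = 0.120040 rad; t = (φ − α) mod 2π = 4.855370 rad, q = (φ − β) mod 2π = 6.276068 rad → L = 2.93·(4.855370 + 8.106300 + 6.276068) = 2.93·19.237738 = 56.366574 m
RSL: p² = d² − 2 + 2cos(α−β) − 2d(sin α + sin β) = 33.443538; p = √p² = 5.783039; φ = atan2(cos α + cos β, d − sin α − sin β) − atan2(2, p) = -0.166341 rad; t = (α − φ) mod 2π = 1.714196 rad, q = (β − φ) mod 2π = 0.293498 rad → L = 2.93·(1.714196 + 5.783039 + 0.293498) = 2.93·7.790732 = 22.826846 m
RLR: c = (6 − d² + 2cos(α−β) + 2d(sin α − sin β))/8 = -4.059727, |c| > 1 → infeasible
LRL: c = (6 − d² + 2cos(α−β) − 2d(sin α − sin β))/8 = -7.185191, |c| > 1 → infeasible
Shortest: RSL with L = 22.826846 m ≈ 22.8268 m
Convert RSL to answer units (arcs ×180/π): t = 1.714196·180/π = 98.2162°, p = ρ·p = 2.93·5.783039 = 16.9443 m, q = 0.293498·180/π = 16.8162°, L = 22.8268 m.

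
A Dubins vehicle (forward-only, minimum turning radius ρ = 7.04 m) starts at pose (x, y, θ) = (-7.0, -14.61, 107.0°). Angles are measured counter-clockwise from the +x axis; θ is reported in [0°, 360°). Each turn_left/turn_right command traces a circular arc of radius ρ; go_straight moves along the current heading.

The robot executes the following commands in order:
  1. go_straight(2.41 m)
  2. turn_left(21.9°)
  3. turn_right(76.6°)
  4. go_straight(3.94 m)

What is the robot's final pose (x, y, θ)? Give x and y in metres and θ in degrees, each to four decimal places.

(-6.6401, 1.9007, 52.3000°)

set_pose: (x, y, θ) = (-7.0000, -14.6100, 107.0000°), ρ = 7.04
go_straight(2.41): x += 2.41·cos θ, y += 2.41·sin θ → (-7.7046, -12.3053, 107.0000°)
turn_left(21.9°): centre at ρ to the left, rotate +21.9° → (-8.9582, -9.9427, 128.9000°)
turn_right(76.6°): centre at ρ to the right, rotate −76.6° → (-9.0496, -1.2167, 52.3000°)
go_straight(3.94): x += 3.94·cos θ, y += 3.94·sin θ → (-6.6401, 1.9007, 52.3000°)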